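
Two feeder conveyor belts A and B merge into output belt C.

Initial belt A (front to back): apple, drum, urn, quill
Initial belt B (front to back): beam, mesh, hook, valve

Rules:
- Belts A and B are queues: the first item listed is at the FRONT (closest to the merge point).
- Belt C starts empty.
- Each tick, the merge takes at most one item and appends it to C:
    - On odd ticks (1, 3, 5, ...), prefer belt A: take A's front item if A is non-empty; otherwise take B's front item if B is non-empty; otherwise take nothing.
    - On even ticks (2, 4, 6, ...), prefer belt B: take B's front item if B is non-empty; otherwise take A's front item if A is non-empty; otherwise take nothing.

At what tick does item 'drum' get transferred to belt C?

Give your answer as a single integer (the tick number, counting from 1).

Answer: 3

Derivation:
Tick 1: prefer A, take apple from A; A=[drum,urn,quill] B=[beam,mesh,hook,valve] C=[apple]
Tick 2: prefer B, take beam from B; A=[drum,urn,quill] B=[mesh,hook,valve] C=[apple,beam]
Tick 3: prefer A, take drum from A; A=[urn,quill] B=[mesh,hook,valve] C=[apple,beam,drum]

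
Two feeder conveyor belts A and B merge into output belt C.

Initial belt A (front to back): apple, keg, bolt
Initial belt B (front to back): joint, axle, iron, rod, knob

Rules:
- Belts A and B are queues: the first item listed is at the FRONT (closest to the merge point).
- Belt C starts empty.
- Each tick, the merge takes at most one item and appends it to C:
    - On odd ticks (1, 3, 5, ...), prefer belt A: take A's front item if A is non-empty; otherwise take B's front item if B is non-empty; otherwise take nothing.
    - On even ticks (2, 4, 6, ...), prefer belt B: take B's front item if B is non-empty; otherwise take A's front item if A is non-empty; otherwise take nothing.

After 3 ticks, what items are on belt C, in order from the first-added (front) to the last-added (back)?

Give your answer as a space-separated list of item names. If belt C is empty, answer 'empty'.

Answer: apple joint keg

Derivation:
Tick 1: prefer A, take apple from A; A=[keg,bolt] B=[joint,axle,iron,rod,knob] C=[apple]
Tick 2: prefer B, take joint from B; A=[keg,bolt] B=[axle,iron,rod,knob] C=[apple,joint]
Tick 3: prefer A, take keg from A; A=[bolt] B=[axle,iron,rod,knob] C=[apple,joint,keg]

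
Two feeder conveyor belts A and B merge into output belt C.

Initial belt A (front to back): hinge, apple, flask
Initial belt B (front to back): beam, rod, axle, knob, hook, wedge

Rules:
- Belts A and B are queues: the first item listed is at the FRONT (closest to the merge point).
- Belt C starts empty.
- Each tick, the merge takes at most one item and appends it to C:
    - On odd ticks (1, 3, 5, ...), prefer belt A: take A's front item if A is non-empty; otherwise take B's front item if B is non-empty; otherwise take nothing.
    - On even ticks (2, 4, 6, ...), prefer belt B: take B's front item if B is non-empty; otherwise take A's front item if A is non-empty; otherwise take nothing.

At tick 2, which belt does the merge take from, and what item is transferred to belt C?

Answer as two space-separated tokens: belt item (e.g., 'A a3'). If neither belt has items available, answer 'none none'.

Answer: B beam

Derivation:
Tick 1: prefer A, take hinge from A; A=[apple,flask] B=[beam,rod,axle,knob,hook,wedge] C=[hinge]
Tick 2: prefer B, take beam from B; A=[apple,flask] B=[rod,axle,knob,hook,wedge] C=[hinge,beam]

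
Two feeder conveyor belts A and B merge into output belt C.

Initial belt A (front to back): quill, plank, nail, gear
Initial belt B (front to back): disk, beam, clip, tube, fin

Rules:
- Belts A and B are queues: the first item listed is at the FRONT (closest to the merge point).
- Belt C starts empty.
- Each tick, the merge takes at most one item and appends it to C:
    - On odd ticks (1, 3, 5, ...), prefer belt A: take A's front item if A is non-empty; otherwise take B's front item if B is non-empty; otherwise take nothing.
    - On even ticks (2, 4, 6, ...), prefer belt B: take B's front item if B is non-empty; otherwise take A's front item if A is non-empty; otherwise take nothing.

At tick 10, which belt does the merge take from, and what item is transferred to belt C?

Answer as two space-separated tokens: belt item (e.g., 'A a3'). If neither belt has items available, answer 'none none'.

Tick 1: prefer A, take quill from A; A=[plank,nail,gear] B=[disk,beam,clip,tube,fin] C=[quill]
Tick 2: prefer B, take disk from B; A=[plank,nail,gear] B=[beam,clip,tube,fin] C=[quill,disk]
Tick 3: prefer A, take plank from A; A=[nail,gear] B=[beam,clip,tube,fin] C=[quill,disk,plank]
Tick 4: prefer B, take beam from B; A=[nail,gear] B=[clip,tube,fin] C=[quill,disk,plank,beam]
Tick 5: prefer A, take nail from A; A=[gear] B=[clip,tube,fin] C=[quill,disk,plank,beam,nail]
Tick 6: prefer B, take clip from B; A=[gear] B=[tube,fin] C=[quill,disk,plank,beam,nail,clip]
Tick 7: prefer A, take gear from A; A=[-] B=[tube,fin] C=[quill,disk,plank,beam,nail,clip,gear]
Tick 8: prefer B, take tube from B; A=[-] B=[fin] C=[quill,disk,plank,beam,nail,clip,gear,tube]
Tick 9: prefer A, take fin from B; A=[-] B=[-] C=[quill,disk,plank,beam,nail,clip,gear,tube,fin]
Tick 10: prefer B, both empty, nothing taken; A=[-] B=[-] C=[quill,disk,plank,beam,nail,clip,gear,tube,fin]

Answer: none none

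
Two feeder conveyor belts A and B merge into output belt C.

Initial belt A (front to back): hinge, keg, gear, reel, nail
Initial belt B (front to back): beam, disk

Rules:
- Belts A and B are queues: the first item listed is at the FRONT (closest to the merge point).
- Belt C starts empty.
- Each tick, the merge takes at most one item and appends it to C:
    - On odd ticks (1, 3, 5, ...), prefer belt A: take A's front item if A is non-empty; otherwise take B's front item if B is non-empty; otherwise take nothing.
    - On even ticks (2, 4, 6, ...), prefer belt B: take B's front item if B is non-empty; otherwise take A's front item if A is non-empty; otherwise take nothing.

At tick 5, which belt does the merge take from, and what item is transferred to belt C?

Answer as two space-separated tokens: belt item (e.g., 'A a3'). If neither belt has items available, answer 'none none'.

Tick 1: prefer A, take hinge from A; A=[keg,gear,reel,nail] B=[beam,disk] C=[hinge]
Tick 2: prefer B, take beam from B; A=[keg,gear,reel,nail] B=[disk] C=[hinge,beam]
Tick 3: prefer A, take keg from A; A=[gear,reel,nail] B=[disk] C=[hinge,beam,keg]
Tick 4: prefer B, take disk from B; A=[gear,reel,nail] B=[-] C=[hinge,beam,keg,disk]
Tick 5: prefer A, take gear from A; A=[reel,nail] B=[-] C=[hinge,beam,keg,disk,gear]

Answer: A gear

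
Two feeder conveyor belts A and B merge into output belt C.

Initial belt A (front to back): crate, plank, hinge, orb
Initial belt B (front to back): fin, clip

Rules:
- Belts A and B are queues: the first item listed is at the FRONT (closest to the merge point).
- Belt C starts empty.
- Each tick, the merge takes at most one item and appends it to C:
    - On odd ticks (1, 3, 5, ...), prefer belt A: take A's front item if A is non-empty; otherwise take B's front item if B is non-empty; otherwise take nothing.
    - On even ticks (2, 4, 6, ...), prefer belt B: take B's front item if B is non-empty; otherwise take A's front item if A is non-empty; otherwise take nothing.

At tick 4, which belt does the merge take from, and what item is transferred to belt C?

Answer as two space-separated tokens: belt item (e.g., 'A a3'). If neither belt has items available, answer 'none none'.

Tick 1: prefer A, take crate from A; A=[plank,hinge,orb] B=[fin,clip] C=[crate]
Tick 2: prefer B, take fin from B; A=[plank,hinge,orb] B=[clip] C=[crate,fin]
Tick 3: prefer A, take plank from A; A=[hinge,orb] B=[clip] C=[crate,fin,plank]
Tick 4: prefer B, take clip from B; A=[hinge,orb] B=[-] C=[crate,fin,plank,clip]

Answer: B clip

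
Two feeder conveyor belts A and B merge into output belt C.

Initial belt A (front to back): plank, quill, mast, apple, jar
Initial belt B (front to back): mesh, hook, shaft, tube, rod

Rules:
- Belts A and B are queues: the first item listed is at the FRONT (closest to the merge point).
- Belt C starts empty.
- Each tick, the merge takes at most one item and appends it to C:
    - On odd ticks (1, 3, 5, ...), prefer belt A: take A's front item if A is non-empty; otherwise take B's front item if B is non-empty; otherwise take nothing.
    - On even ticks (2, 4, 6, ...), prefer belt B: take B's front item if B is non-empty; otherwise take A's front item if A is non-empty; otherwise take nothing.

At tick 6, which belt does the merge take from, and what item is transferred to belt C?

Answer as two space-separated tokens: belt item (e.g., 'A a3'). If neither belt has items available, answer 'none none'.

Tick 1: prefer A, take plank from A; A=[quill,mast,apple,jar] B=[mesh,hook,shaft,tube,rod] C=[plank]
Tick 2: prefer B, take mesh from B; A=[quill,mast,apple,jar] B=[hook,shaft,tube,rod] C=[plank,mesh]
Tick 3: prefer A, take quill from A; A=[mast,apple,jar] B=[hook,shaft,tube,rod] C=[plank,mesh,quill]
Tick 4: prefer B, take hook from B; A=[mast,apple,jar] B=[shaft,tube,rod] C=[plank,mesh,quill,hook]
Tick 5: prefer A, take mast from A; A=[apple,jar] B=[shaft,tube,rod] C=[plank,mesh,quill,hook,mast]
Tick 6: prefer B, take shaft from B; A=[apple,jar] B=[tube,rod] C=[plank,mesh,quill,hook,mast,shaft]

Answer: B shaft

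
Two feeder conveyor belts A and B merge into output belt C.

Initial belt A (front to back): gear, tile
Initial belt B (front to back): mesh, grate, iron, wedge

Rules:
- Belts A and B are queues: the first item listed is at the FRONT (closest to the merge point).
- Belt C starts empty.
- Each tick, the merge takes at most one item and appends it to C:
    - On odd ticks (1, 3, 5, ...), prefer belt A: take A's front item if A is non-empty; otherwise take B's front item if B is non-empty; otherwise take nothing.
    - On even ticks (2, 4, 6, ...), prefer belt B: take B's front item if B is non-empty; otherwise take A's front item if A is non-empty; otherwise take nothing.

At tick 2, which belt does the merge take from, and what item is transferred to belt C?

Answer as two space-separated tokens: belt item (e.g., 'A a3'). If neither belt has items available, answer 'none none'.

Tick 1: prefer A, take gear from A; A=[tile] B=[mesh,grate,iron,wedge] C=[gear]
Tick 2: prefer B, take mesh from B; A=[tile] B=[grate,iron,wedge] C=[gear,mesh]

Answer: B mesh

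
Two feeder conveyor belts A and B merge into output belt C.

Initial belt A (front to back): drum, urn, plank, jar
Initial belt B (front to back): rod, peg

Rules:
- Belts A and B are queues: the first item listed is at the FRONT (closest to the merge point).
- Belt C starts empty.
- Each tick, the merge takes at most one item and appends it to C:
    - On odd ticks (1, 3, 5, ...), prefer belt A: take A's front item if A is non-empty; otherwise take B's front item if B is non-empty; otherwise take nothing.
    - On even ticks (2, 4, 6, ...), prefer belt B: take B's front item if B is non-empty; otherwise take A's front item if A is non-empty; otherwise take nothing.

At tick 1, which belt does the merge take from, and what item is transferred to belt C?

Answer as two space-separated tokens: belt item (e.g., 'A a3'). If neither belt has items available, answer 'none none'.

Answer: A drum

Derivation:
Tick 1: prefer A, take drum from A; A=[urn,plank,jar] B=[rod,peg] C=[drum]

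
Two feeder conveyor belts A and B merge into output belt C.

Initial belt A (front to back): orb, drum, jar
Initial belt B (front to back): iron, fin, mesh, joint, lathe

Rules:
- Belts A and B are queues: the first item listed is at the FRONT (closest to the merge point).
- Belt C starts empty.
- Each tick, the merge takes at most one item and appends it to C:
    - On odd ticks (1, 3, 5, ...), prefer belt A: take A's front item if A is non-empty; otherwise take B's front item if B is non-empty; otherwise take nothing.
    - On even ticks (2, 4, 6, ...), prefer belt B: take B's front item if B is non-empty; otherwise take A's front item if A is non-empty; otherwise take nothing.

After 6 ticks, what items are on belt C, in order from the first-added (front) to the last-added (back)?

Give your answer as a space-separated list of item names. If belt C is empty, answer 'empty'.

Answer: orb iron drum fin jar mesh

Derivation:
Tick 1: prefer A, take orb from A; A=[drum,jar] B=[iron,fin,mesh,joint,lathe] C=[orb]
Tick 2: prefer B, take iron from B; A=[drum,jar] B=[fin,mesh,joint,lathe] C=[orb,iron]
Tick 3: prefer A, take drum from A; A=[jar] B=[fin,mesh,joint,lathe] C=[orb,iron,drum]
Tick 4: prefer B, take fin from B; A=[jar] B=[mesh,joint,lathe] C=[orb,iron,drum,fin]
Tick 5: prefer A, take jar from A; A=[-] B=[mesh,joint,lathe] C=[orb,iron,drum,fin,jar]
Tick 6: prefer B, take mesh from B; A=[-] B=[joint,lathe] C=[orb,iron,drum,fin,jar,mesh]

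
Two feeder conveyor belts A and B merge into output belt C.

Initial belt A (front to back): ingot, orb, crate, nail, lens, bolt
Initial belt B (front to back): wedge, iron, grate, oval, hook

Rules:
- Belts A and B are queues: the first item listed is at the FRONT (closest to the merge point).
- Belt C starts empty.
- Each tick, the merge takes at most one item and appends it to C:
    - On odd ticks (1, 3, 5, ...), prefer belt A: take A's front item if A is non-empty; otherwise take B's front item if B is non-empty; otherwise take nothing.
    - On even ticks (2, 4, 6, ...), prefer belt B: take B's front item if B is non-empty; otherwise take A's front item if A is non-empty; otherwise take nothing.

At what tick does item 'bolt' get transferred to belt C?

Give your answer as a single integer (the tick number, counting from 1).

Tick 1: prefer A, take ingot from A; A=[orb,crate,nail,lens,bolt] B=[wedge,iron,grate,oval,hook] C=[ingot]
Tick 2: prefer B, take wedge from B; A=[orb,crate,nail,lens,bolt] B=[iron,grate,oval,hook] C=[ingot,wedge]
Tick 3: prefer A, take orb from A; A=[crate,nail,lens,bolt] B=[iron,grate,oval,hook] C=[ingot,wedge,orb]
Tick 4: prefer B, take iron from B; A=[crate,nail,lens,bolt] B=[grate,oval,hook] C=[ingot,wedge,orb,iron]
Tick 5: prefer A, take crate from A; A=[nail,lens,bolt] B=[grate,oval,hook] C=[ingot,wedge,orb,iron,crate]
Tick 6: prefer B, take grate from B; A=[nail,lens,bolt] B=[oval,hook] C=[ingot,wedge,orb,iron,crate,grate]
Tick 7: prefer A, take nail from A; A=[lens,bolt] B=[oval,hook] C=[ingot,wedge,orb,iron,crate,grate,nail]
Tick 8: prefer B, take oval from B; A=[lens,bolt] B=[hook] C=[ingot,wedge,orb,iron,crate,grate,nail,oval]
Tick 9: prefer A, take lens from A; A=[bolt] B=[hook] C=[ingot,wedge,orb,iron,crate,grate,nail,oval,lens]
Tick 10: prefer B, take hook from B; A=[bolt] B=[-] C=[ingot,wedge,orb,iron,crate,grate,nail,oval,lens,hook]
Tick 11: prefer A, take bolt from A; A=[-] B=[-] C=[ingot,wedge,orb,iron,crate,grate,nail,oval,lens,hook,bolt]

Answer: 11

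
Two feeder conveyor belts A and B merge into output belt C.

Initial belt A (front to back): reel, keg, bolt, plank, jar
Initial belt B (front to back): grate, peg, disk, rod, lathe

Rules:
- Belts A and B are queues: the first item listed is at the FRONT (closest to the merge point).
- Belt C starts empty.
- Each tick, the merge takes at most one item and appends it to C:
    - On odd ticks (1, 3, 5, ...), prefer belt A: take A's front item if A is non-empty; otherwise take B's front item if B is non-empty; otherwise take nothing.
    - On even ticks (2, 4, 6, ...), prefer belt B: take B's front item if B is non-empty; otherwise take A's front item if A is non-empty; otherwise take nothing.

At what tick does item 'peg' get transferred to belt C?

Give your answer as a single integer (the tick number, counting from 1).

Answer: 4

Derivation:
Tick 1: prefer A, take reel from A; A=[keg,bolt,plank,jar] B=[grate,peg,disk,rod,lathe] C=[reel]
Tick 2: prefer B, take grate from B; A=[keg,bolt,plank,jar] B=[peg,disk,rod,lathe] C=[reel,grate]
Tick 3: prefer A, take keg from A; A=[bolt,plank,jar] B=[peg,disk,rod,lathe] C=[reel,grate,keg]
Tick 4: prefer B, take peg from B; A=[bolt,plank,jar] B=[disk,rod,lathe] C=[reel,grate,keg,peg]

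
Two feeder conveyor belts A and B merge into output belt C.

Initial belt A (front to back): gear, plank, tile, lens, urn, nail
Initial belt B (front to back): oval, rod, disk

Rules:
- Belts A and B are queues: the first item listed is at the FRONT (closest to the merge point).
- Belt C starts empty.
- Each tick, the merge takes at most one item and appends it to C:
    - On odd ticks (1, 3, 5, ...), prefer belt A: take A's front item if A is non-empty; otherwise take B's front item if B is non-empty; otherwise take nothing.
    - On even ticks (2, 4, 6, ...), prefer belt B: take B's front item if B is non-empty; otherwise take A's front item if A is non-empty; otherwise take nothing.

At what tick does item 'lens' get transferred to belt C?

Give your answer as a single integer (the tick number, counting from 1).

Answer: 7

Derivation:
Tick 1: prefer A, take gear from A; A=[plank,tile,lens,urn,nail] B=[oval,rod,disk] C=[gear]
Tick 2: prefer B, take oval from B; A=[plank,tile,lens,urn,nail] B=[rod,disk] C=[gear,oval]
Tick 3: prefer A, take plank from A; A=[tile,lens,urn,nail] B=[rod,disk] C=[gear,oval,plank]
Tick 4: prefer B, take rod from B; A=[tile,lens,urn,nail] B=[disk] C=[gear,oval,plank,rod]
Tick 5: prefer A, take tile from A; A=[lens,urn,nail] B=[disk] C=[gear,oval,plank,rod,tile]
Tick 6: prefer B, take disk from B; A=[lens,urn,nail] B=[-] C=[gear,oval,plank,rod,tile,disk]
Tick 7: prefer A, take lens from A; A=[urn,nail] B=[-] C=[gear,oval,plank,rod,tile,disk,lens]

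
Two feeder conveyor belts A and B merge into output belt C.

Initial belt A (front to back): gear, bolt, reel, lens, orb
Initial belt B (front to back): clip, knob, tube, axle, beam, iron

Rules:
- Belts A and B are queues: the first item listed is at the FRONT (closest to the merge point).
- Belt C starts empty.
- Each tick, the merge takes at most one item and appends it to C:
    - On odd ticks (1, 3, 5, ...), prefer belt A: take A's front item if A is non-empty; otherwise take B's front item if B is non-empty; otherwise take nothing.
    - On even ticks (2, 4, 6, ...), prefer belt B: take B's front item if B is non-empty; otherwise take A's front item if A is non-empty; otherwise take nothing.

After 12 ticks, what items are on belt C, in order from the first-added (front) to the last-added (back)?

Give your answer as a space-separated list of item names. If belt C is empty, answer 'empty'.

Answer: gear clip bolt knob reel tube lens axle orb beam iron

Derivation:
Tick 1: prefer A, take gear from A; A=[bolt,reel,lens,orb] B=[clip,knob,tube,axle,beam,iron] C=[gear]
Tick 2: prefer B, take clip from B; A=[bolt,reel,lens,orb] B=[knob,tube,axle,beam,iron] C=[gear,clip]
Tick 3: prefer A, take bolt from A; A=[reel,lens,orb] B=[knob,tube,axle,beam,iron] C=[gear,clip,bolt]
Tick 4: prefer B, take knob from B; A=[reel,lens,orb] B=[tube,axle,beam,iron] C=[gear,clip,bolt,knob]
Tick 5: prefer A, take reel from A; A=[lens,orb] B=[tube,axle,beam,iron] C=[gear,clip,bolt,knob,reel]
Tick 6: prefer B, take tube from B; A=[lens,orb] B=[axle,beam,iron] C=[gear,clip,bolt,knob,reel,tube]
Tick 7: prefer A, take lens from A; A=[orb] B=[axle,beam,iron] C=[gear,clip,bolt,knob,reel,tube,lens]
Tick 8: prefer B, take axle from B; A=[orb] B=[beam,iron] C=[gear,clip,bolt,knob,reel,tube,lens,axle]
Tick 9: prefer A, take orb from A; A=[-] B=[beam,iron] C=[gear,clip,bolt,knob,reel,tube,lens,axle,orb]
Tick 10: prefer B, take beam from B; A=[-] B=[iron] C=[gear,clip,bolt,knob,reel,tube,lens,axle,orb,beam]
Tick 11: prefer A, take iron from B; A=[-] B=[-] C=[gear,clip,bolt,knob,reel,tube,lens,axle,orb,beam,iron]
Tick 12: prefer B, both empty, nothing taken; A=[-] B=[-] C=[gear,clip,bolt,knob,reel,tube,lens,axle,orb,beam,iron]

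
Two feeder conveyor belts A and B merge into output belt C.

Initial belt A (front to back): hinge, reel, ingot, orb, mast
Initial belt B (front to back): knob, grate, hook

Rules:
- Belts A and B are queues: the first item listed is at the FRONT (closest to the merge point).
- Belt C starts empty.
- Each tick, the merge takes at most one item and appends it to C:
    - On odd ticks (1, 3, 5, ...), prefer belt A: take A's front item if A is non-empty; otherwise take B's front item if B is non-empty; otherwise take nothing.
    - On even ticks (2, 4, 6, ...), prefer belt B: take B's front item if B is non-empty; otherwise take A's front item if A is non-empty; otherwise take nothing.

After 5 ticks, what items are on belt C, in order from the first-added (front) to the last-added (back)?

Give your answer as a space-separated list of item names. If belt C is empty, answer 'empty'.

Answer: hinge knob reel grate ingot

Derivation:
Tick 1: prefer A, take hinge from A; A=[reel,ingot,orb,mast] B=[knob,grate,hook] C=[hinge]
Tick 2: prefer B, take knob from B; A=[reel,ingot,orb,mast] B=[grate,hook] C=[hinge,knob]
Tick 3: prefer A, take reel from A; A=[ingot,orb,mast] B=[grate,hook] C=[hinge,knob,reel]
Tick 4: prefer B, take grate from B; A=[ingot,orb,mast] B=[hook] C=[hinge,knob,reel,grate]
Tick 5: prefer A, take ingot from A; A=[orb,mast] B=[hook] C=[hinge,knob,reel,grate,ingot]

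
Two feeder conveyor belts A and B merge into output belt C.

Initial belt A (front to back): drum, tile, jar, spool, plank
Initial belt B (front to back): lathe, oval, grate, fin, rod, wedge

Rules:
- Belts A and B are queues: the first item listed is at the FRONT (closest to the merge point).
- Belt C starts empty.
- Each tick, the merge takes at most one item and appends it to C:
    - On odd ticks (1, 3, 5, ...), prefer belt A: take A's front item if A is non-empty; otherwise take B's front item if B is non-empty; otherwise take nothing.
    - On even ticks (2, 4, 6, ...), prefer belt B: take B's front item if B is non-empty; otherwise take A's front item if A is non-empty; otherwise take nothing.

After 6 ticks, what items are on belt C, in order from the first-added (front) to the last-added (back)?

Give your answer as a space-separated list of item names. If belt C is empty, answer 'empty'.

Answer: drum lathe tile oval jar grate

Derivation:
Tick 1: prefer A, take drum from A; A=[tile,jar,spool,plank] B=[lathe,oval,grate,fin,rod,wedge] C=[drum]
Tick 2: prefer B, take lathe from B; A=[tile,jar,spool,plank] B=[oval,grate,fin,rod,wedge] C=[drum,lathe]
Tick 3: prefer A, take tile from A; A=[jar,spool,plank] B=[oval,grate,fin,rod,wedge] C=[drum,lathe,tile]
Tick 4: prefer B, take oval from B; A=[jar,spool,plank] B=[grate,fin,rod,wedge] C=[drum,lathe,tile,oval]
Tick 5: prefer A, take jar from A; A=[spool,plank] B=[grate,fin,rod,wedge] C=[drum,lathe,tile,oval,jar]
Tick 6: prefer B, take grate from B; A=[spool,plank] B=[fin,rod,wedge] C=[drum,lathe,tile,oval,jar,grate]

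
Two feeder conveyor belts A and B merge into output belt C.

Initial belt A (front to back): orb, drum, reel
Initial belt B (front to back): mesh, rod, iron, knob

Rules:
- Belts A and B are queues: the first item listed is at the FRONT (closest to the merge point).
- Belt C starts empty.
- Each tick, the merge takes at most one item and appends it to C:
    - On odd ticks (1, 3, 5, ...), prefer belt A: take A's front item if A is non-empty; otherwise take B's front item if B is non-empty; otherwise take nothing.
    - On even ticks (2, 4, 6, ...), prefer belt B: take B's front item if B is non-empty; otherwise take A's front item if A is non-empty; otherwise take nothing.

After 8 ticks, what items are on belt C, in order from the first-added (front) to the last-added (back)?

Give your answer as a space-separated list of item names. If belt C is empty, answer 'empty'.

Tick 1: prefer A, take orb from A; A=[drum,reel] B=[mesh,rod,iron,knob] C=[orb]
Tick 2: prefer B, take mesh from B; A=[drum,reel] B=[rod,iron,knob] C=[orb,mesh]
Tick 3: prefer A, take drum from A; A=[reel] B=[rod,iron,knob] C=[orb,mesh,drum]
Tick 4: prefer B, take rod from B; A=[reel] B=[iron,knob] C=[orb,mesh,drum,rod]
Tick 5: prefer A, take reel from A; A=[-] B=[iron,knob] C=[orb,mesh,drum,rod,reel]
Tick 6: prefer B, take iron from B; A=[-] B=[knob] C=[orb,mesh,drum,rod,reel,iron]
Tick 7: prefer A, take knob from B; A=[-] B=[-] C=[orb,mesh,drum,rod,reel,iron,knob]
Tick 8: prefer B, both empty, nothing taken; A=[-] B=[-] C=[orb,mesh,drum,rod,reel,iron,knob]

Answer: orb mesh drum rod reel iron knob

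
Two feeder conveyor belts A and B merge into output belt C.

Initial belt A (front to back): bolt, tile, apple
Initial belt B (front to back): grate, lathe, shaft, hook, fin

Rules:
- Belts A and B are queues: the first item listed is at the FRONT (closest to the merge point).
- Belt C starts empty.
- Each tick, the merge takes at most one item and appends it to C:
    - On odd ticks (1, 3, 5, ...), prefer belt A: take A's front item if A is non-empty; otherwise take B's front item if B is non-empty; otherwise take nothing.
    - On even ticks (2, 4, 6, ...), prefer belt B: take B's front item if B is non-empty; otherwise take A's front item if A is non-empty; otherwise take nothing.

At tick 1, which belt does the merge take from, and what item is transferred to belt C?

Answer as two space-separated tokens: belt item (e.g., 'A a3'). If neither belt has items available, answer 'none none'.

Tick 1: prefer A, take bolt from A; A=[tile,apple] B=[grate,lathe,shaft,hook,fin] C=[bolt]

Answer: A bolt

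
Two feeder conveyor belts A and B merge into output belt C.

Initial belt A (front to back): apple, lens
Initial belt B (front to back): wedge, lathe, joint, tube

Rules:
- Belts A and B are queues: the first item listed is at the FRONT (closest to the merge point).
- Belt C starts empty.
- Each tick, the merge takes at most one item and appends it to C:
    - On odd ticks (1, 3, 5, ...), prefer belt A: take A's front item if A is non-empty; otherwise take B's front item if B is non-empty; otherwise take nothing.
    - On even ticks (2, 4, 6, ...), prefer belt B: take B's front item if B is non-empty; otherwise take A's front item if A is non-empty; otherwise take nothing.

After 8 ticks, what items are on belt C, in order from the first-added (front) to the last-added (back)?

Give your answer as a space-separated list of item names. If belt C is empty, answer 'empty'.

Answer: apple wedge lens lathe joint tube

Derivation:
Tick 1: prefer A, take apple from A; A=[lens] B=[wedge,lathe,joint,tube] C=[apple]
Tick 2: prefer B, take wedge from B; A=[lens] B=[lathe,joint,tube] C=[apple,wedge]
Tick 3: prefer A, take lens from A; A=[-] B=[lathe,joint,tube] C=[apple,wedge,lens]
Tick 4: prefer B, take lathe from B; A=[-] B=[joint,tube] C=[apple,wedge,lens,lathe]
Tick 5: prefer A, take joint from B; A=[-] B=[tube] C=[apple,wedge,lens,lathe,joint]
Tick 6: prefer B, take tube from B; A=[-] B=[-] C=[apple,wedge,lens,lathe,joint,tube]
Tick 7: prefer A, both empty, nothing taken; A=[-] B=[-] C=[apple,wedge,lens,lathe,joint,tube]
Tick 8: prefer B, both empty, nothing taken; A=[-] B=[-] C=[apple,wedge,lens,lathe,joint,tube]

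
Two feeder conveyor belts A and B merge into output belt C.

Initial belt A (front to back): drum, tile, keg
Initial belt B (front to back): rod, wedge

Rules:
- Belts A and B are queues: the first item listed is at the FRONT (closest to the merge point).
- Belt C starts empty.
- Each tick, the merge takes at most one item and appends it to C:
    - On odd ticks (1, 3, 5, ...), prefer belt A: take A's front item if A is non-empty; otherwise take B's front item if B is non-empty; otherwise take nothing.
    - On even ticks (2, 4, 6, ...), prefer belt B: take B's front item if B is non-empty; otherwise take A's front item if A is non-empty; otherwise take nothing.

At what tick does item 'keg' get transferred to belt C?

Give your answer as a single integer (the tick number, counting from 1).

Tick 1: prefer A, take drum from A; A=[tile,keg] B=[rod,wedge] C=[drum]
Tick 2: prefer B, take rod from B; A=[tile,keg] B=[wedge] C=[drum,rod]
Tick 3: prefer A, take tile from A; A=[keg] B=[wedge] C=[drum,rod,tile]
Tick 4: prefer B, take wedge from B; A=[keg] B=[-] C=[drum,rod,tile,wedge]
Tick 5: prefer A, take keg from A; A=[-] B=[-] C=[drum,rod,tile,wedge,keg]

Answer: 5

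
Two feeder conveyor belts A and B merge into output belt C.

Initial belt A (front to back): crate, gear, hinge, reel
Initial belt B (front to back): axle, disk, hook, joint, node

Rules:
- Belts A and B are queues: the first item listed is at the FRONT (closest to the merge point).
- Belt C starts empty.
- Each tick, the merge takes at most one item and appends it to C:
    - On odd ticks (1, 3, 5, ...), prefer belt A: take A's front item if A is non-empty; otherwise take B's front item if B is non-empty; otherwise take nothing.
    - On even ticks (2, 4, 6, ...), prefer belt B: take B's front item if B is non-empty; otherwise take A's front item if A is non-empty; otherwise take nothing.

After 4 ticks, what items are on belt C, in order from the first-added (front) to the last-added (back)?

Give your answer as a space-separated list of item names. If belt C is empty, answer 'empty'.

Answer: crate axle gear disk

Derivation:
Tick 1: prefer A, take crate from A; A=[gear,hinge,reel] B=[axle,disk,hook,joint,node] C=[crate]
Tick 2: prefer B, take axle from B; A=[gear,hinge,reel] B=[disk,hook,joint,node] C=[crate,axle]
Tick 3: prefer A, take gear from A; A=[hinge,reel] B=[disk,hook,joint,node] C=[crate,axle,gear]
Tick 4: prefer B, take disk from B; A=[hinge,reel] B=[hook,joint,node] C=[crate,axle,gear,disk]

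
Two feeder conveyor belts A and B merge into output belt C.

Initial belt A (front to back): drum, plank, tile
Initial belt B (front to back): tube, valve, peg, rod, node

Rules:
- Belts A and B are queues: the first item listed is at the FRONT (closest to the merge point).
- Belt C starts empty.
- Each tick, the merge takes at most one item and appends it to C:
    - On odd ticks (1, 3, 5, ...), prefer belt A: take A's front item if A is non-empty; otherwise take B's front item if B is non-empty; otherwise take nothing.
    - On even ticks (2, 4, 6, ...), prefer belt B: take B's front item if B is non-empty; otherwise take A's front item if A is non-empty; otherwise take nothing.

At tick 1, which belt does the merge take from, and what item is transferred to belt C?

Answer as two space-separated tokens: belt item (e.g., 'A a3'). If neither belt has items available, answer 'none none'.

Answer: A drum

Derivation:
Tick 1: prefer A, take drum from A; A=[plank,tile] B=[tube,valve,peg,rod,node] C=[drum]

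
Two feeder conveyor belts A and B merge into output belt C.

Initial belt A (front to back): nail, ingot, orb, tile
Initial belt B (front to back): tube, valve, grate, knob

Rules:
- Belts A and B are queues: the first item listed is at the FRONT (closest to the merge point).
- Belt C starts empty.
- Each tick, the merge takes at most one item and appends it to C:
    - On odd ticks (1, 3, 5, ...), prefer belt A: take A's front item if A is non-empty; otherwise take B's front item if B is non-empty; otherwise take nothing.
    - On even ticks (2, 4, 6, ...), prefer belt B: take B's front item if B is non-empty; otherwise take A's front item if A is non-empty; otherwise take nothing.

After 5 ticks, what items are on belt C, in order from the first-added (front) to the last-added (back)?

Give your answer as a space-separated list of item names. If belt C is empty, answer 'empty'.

Answer: nail tube ingot valve orb

Derivation:
Tick 1: prefer A, take nail from A; A=[ingot,orb,tile] B=[tube,valve,grate,knob] C=[nail]
Tick 2: prefer B, take tube from B; A=[ingot,orb,tile] B=[valve,grate,knob] C=[nail,tube]
Tick 3: prefer A, take ingot from A; A=[orb,tile] B=[valve,grate,knob] C=[nail,tube,ingot]
Tick 4: prefer B, take valve from B; A=[orb,tile] B=[grate,knob] C=[nail,tube,ingot,valve]
Tick 5: prefer A, take orb from A; A=[tile] B=[grate,knob] C=[nail,tube,ingot,valve,orb]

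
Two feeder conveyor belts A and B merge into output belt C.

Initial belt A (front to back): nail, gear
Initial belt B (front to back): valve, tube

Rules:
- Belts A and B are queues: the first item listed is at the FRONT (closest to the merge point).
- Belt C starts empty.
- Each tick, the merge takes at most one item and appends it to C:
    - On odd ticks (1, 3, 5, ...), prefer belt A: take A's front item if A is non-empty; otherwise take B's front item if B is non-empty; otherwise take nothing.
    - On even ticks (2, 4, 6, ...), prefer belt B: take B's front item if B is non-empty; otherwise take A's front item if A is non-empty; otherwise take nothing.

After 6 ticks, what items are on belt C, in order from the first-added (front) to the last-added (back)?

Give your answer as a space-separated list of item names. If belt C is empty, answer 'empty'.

Tick 1: prefer A, take nail from A; A=[gear] B=[valve,tube] C=[nail]
Tick 2: prefer B, take valve from B; A=[gear] B=[tube] C=[nail,valve]
Tick 3: prefer A, take gear from A; A=[-] B=[tube] C=[nail,valve,gear]
Tick 4: prefer B, take tube from B; A=[-] B=[-] C=[nail,valve,gear,tube]
Tick 5: prefer A, both empty, nothing taken; A=[-] B=[-] C=[nail,valve,gear,tube]
Tick 6: prefer B, both empty, nothing taken; A=[-] B=[-] C=[nail,valve,gear,tube]

Answer: nail valve gear tube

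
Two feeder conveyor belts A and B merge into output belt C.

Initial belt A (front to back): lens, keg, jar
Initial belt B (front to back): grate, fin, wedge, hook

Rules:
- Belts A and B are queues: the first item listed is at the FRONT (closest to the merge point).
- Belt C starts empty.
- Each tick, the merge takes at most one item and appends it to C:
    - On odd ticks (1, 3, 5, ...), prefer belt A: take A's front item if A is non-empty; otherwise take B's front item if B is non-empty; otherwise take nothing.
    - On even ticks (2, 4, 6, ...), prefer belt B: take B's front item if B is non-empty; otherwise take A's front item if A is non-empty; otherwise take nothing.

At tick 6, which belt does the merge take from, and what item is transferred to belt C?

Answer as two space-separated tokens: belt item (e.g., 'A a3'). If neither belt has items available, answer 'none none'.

Tick 1: prefer A, take lens from A; A=[keg,jar] B=[grate,fin,wedge,hook] C=[lens]
Tick 2: prefer B, take grate from B; A=[keg,jar] B=[fin,wedge,hook] C=[lens,grate]
Tick 3: prefer A, take keg from A; A=[jar] B=[fin,wedge,hook] C=[lens,grate,keg]
Tick 4: prefer B, take fin from B; A=[jar] B=[wedge,hook] C=[lens,grate,keg,fin]
Tick 5: prefer A, take jar from A; A=[-] B=[wedge,hook] C=[lens,grate,keg,fin,jar]
Tick 6: prefer B, take wedge from B; A=[-] B=[hook] C=[lens,grate,keg,fin,jar,wedge]

Answer: B wedge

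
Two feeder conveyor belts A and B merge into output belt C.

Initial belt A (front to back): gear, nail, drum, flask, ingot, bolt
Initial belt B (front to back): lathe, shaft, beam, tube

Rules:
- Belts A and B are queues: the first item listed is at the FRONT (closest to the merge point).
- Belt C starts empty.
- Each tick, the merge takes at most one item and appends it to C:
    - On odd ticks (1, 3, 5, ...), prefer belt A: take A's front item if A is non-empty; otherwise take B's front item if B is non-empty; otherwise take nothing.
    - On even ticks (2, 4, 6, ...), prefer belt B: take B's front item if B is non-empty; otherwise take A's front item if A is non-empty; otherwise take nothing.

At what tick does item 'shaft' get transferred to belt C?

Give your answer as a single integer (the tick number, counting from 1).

Tick 1: prefer A, take gear from A; A=[nail,drum,flask,ingot,bolt] B=[lathe,shaft,beam,tube] C=[gear]
Tick 2: prefer B, take lathe from B; A=[nail,drum,flask,ingot,bolt] B=[shaft,beam,tube] C=[gear,lathe]
Tick 3: prefer A, take nail from A; A=[drum,flask,ingot,bolt] B=[shaft,beam,tube] C=[gear,lathe,nail]
Tick 4: prefer B, take shaft from B; A=[drum,flask,ingot,bolt] B=[beam,tube] C=[gear,lathe,nail,shaft]

Answer: 4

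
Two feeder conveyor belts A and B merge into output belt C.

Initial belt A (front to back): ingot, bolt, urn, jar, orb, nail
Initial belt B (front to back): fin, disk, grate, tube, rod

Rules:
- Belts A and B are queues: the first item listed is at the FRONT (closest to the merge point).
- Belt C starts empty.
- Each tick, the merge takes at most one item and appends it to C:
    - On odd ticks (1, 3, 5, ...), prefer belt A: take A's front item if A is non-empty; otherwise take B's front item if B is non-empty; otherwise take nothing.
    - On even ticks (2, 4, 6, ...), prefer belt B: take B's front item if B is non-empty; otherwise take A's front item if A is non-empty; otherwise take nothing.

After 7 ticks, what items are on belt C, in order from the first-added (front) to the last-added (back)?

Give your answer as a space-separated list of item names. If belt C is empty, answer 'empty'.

Tick 1: prefer A, take ingot from A; A=[bolt,urn,jar,orb,nail] B=[fin,disk,grate,tube,rod] C=[ingot]
Tick 2: prefer B, take fin from B; A=[bolt,urn,jar,orb,nail] B=[disk,grate,tube,rod] C=[ingot,fin]
Tick 3: prefer A, take bolt from A; A=[urn,jar,orb,nail] B=[disk,grate,tube,rod] C=[ingot,fin,bolt]
Tick 4: prefer B, take disk from B; A=[urn,jar,orb,nail] B=[grate,tube,rod] C=[ingot,fin,bolt,disk]
Tick 5: prefer A, take urn from A; A=[jar,orb,nail] B=[grate,tube,rod] C=[ingot,fin,bolt,disk,urn]
Tick 6: prefer B, take grate from B; A=[jar,orb,nail] B=[tube,rod] C=[ingot,fin,bolt,disk,urn,grate]
Tick 7: prefer A, take jar from A; A=[orb,nail] B=[tube,rod] C=[ingot,fin,bolt,disk,urn,grate,jar]

Answer: ingot fin bolt disk urn grate jar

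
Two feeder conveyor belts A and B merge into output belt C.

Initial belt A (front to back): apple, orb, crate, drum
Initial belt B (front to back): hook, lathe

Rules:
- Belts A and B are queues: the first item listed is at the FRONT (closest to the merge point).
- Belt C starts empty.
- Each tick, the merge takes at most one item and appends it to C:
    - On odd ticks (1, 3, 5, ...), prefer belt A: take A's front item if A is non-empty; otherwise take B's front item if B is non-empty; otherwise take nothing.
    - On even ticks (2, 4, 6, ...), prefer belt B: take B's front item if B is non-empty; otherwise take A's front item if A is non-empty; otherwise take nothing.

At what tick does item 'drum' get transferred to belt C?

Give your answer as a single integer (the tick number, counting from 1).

Tick 1: prefer A, take apple from A; A=[orb,crate,drum] B=[hook,lathe] C=[apple]
Tick 2: prefer B, take hook from B; A=[orb,crate,drum] B=[lathe] C=[apple,hook]
Tick 3: prefer A, take orb from A; A=[crate,drum] B=[lathe] C=[apple,hook,orb]
Tick 4: prefer B, take lathe from B; A=[crate,drum] B=[-] C=[apple,hook,orb,lathe]
Tick 5: prefer A, take crate from A; A=[drum] B=[-] C=[apple,hook,orb,lathe,crate]
Tick 6: prefer B, take drum from A; A=[-] B=[-] C=[apple,hook,orb,lathe,crate,drum]

Answer: 6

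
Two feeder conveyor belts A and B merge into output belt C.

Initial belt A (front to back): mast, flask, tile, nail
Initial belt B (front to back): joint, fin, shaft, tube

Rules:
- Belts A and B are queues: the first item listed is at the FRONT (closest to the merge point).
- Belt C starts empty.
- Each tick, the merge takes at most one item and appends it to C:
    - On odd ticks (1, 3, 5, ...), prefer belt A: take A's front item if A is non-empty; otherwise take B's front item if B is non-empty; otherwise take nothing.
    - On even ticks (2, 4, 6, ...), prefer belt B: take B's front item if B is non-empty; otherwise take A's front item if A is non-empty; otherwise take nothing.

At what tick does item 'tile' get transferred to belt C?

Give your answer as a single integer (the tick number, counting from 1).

Answer: 5

Derivation:
Tick 1: prefer A, take mast from A; A=[flask,tile,nail] B=[joint,fin,shaft,tube] C=[mast]
Tick 2: prefer B, take joint from B; A=[flask,tile,nail] B=[fin,shaft,tube] C=[mast,joint]
Tick 3: prefer A, take flask from A; A=[tile,nail] B=[fin,shaft,tube] C=[mast,joint,flask]
Tick 4: prefer B, take fin from B; A=[tile,nail] B=[shaft,tube] C=[mast,joint,flask,fin]
Tick 5: prefer A, take tile from A; A=[nail] B=[shaft,tube] C=[mast,joint,flask,fin,tile]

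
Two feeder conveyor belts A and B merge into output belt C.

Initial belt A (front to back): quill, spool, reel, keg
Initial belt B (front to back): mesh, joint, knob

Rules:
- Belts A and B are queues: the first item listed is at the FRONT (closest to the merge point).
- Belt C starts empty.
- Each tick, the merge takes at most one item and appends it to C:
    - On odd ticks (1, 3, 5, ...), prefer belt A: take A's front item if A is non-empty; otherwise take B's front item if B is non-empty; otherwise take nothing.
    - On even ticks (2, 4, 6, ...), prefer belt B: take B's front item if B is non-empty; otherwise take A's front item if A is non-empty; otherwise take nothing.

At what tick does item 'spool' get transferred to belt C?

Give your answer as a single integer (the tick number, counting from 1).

Tick 1: prefer A, take quill from A; A=[spool,reel,keg] B=[mesh,joint,knob] C=[quill]
Tick 2: prefer B, take mesh from B; A=[spool,reel,keg] B=[joint,knob] C=[quill,mesh]
Tick 3: prefer A, take spool from A; A=[reel,keg] B=[joint,knob] C=[quill,mesh,spool]

Answer: 3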